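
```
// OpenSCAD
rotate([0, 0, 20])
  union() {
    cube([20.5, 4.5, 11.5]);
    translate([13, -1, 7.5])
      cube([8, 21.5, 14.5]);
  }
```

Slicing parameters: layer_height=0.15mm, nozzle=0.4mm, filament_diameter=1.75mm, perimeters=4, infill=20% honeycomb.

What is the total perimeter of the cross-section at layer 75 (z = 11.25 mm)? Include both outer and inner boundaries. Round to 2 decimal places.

85.00 mm

At z = 11.25 mm: the cube is present — its section is the full 20.5×4.5 rectangle (perimeter 50.00 mm); the 8×21.5 cube at (13, -1) contributes its full rectangle (perimeter 59.00 mm); Combining (union): the regions partially overlap (shared area 33.75 mm²), so the edge portions inside another operand are dropped and the merged outline is re-measured after clipping — boundary = 85.00 mm; (rotated 20° about Z; rotation is an isometry so areas/perimeters/island counts are preserved). Overall, the cross-section is a single solid region. Total boundary length (outer) = 85.00 mm.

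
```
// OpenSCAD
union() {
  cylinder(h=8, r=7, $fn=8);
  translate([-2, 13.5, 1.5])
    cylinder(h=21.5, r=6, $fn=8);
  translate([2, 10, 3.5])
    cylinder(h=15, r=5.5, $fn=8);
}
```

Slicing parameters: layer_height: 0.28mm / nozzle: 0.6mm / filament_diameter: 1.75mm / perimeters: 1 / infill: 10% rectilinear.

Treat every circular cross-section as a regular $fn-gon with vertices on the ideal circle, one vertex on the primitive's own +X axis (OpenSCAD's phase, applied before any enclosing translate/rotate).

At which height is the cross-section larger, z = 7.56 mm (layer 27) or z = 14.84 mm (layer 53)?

Layer 27 (z = 7.56): the r=7 cylinder gives a regular 8-gon of circumradius 7 (constant along its height) (area = (8/2)·7.000²·sin(360°/8) = 138.59 mm²); the r=6 cylinder at (-2, 13.5) contributes a regular 8-gon of circumradius 6 (area = (8/2)·6.000²·sin(360°/8) = 101.82 mm²); the cylinder at (2, 10): section is a regular 8-gon, circumradius r=5.5 (area = (8/2)·5.500²·sin(360°/8) = 85.56 mm²); Combining (union): the regions partially overlap — summed areas 325.98 mm² minus the doubly-counted overlap 44.79 mm² gives 281.19 mm² — area = 281.19 mm². So its area = 281.19 mm². Layer 53 (z = 14.84): the cylinder is not intersected at this z (z outside [0, 8]); the r=6 cylinder at (-2, 13.5) gives a regular 8-gon of circumradius 6 (constant along its height) (area = (8/2)·6.000²·sin(360°/8) = 101.82 mm²); the r=5.5 cylinder at (2, 10) gives a regular 8-gon of circumradius 5.5 (constant along its height) (area = (8/2)·5.500²·sin(360°/8) = 85.56 mm²); Taking the union: the regions partially overlap — summed areas 187.38 mm² minus the doubly-counted overlap 38.08 mm² gives 149.31 mm² — area = 149.31 mm². So its area = 149.31 mm². Layer 27 is larger (281.19 vs 149.31 mm²).

layer 27 (z = 7.56 mm)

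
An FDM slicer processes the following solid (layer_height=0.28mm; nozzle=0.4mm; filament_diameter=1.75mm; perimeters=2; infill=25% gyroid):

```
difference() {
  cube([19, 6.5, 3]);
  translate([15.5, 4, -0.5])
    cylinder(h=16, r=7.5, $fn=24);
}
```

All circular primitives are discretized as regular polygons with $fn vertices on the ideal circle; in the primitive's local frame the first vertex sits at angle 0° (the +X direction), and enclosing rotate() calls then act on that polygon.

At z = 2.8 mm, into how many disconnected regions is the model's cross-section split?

1

At z = 2.8 mm: the cube (footprint 19×6.5) is included at this height; the cylinder at (15.5, 4): section is a regular 24-gon, circumradius r=7.5; After the difference (first − rest): starting from the 19×6.5 cube, the r=7.5 cylinder at (15.5, 4) partially overlaps it — only the 69.38 mm² overlap (of its 174.70 mm²) is removed, clipping the outline — 1 connected region. The result has 1 disconnected region.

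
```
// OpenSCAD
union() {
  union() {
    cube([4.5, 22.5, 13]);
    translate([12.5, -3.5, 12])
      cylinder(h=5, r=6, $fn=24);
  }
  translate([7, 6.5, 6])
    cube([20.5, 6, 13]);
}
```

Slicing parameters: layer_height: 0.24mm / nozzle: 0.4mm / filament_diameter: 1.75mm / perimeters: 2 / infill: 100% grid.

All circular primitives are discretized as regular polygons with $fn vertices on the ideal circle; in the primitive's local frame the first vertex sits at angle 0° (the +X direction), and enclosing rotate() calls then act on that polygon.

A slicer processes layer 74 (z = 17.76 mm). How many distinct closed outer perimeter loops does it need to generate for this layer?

1

At z = 17.76 mm: the cube is not intersected at this z (z outside [0, 13]); the cylinder at (12.5, -3.5) is absent (z outside [12, 17]); Merging all regions: nothing is present at this height; the 20.5×6 cube at (7, 6.5) contributes its full rectangle; Merging all regions: only the 20.5×6 cube at (7, 6.5) is present, so the union is just that shape — 1 connected region. The result has 1 disconnected region.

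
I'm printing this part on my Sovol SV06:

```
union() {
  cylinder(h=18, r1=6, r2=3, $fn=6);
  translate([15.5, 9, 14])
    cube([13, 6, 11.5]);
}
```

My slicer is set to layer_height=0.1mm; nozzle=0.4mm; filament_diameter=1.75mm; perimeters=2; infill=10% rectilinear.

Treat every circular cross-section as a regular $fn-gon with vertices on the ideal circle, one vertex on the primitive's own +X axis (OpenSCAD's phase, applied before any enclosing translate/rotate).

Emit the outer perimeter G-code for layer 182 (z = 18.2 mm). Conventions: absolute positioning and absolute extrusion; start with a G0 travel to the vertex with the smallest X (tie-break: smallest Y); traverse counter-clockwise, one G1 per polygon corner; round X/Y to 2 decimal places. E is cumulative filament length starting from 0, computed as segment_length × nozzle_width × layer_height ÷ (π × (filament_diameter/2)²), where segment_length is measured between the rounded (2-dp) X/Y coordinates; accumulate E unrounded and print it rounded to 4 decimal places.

At z = 18.2 mm: the cone is not intersected at this z (z outside [0, 18]); the cube at (15.5, 9) (footprint 13×6) is included at this height; Taking the union: only the 13×6 cube at (15.5, 9) is present, so the union is just that shape — 1 connected region. The outline is a single polygon with 4 vertices. Extrusion per mm of travel: 0.4 × 0.1 / (π × 0.875²) = 0.016630. Accumulating E over each segment gives final E = 0.6319.

G0 X15.50 Y9.00 Z18.20
G1 X28.50 Y9.00 E0.2162
G1 X28.50 Y15.00 E0.3160
G1 X15.50 Y15.00 E0.5322
G1 X15.50 Y9.00 E0.6319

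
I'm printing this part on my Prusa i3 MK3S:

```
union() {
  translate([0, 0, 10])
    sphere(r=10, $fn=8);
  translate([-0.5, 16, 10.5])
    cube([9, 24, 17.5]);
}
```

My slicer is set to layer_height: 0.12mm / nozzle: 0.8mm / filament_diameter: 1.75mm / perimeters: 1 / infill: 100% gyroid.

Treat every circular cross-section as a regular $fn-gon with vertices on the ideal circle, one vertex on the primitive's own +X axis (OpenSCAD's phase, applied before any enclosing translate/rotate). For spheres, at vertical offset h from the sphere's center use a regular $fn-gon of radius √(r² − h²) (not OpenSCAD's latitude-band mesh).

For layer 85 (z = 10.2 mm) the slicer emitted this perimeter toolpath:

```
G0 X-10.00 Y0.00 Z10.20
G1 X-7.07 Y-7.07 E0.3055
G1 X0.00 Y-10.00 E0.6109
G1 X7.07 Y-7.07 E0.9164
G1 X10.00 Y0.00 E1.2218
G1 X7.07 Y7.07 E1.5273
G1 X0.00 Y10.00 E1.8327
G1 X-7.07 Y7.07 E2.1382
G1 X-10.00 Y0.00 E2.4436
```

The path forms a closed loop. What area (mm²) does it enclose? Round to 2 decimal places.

Apply the shoelace formula to the sequence of (X, Y) vertices; enclosed area = 282.80 mm².

282.80 mm²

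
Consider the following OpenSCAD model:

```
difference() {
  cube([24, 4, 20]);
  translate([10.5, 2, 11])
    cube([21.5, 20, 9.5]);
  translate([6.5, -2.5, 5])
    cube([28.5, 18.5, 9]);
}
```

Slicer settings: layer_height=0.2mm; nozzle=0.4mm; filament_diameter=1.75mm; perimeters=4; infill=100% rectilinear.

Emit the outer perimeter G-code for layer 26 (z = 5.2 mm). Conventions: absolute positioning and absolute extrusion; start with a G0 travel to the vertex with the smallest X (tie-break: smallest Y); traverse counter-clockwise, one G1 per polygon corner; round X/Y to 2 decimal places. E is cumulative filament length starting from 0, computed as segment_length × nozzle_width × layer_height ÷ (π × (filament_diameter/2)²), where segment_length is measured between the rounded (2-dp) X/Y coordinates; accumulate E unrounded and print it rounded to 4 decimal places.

At z = 5.2 mm: the 24×4 cube contributes its full rectangle; the cube at (10.5, 2) does not reach this height (z outside [11, 20.5]); the cube at (6.5, -2.5) (footprint 28.5×18.5) is included at this height; After the difference (first − rest): starting from the 24×4 cube, the 28.5×18.5 cube at (6.5, -2.5) partially overlaps it — only the 70.00 mm² overlap (of its 527.25 mm²) is removed, clipping the outline — 1 connected region. The outline is a single polygon with 4 vertices. Extrusion per mm of travel: 0.4 × 0.2 / (π × 0.875²) = 0.033260. Accumulating E over each segment gives final E = 0.6985.

G0 X0.00 Y0.00 Z5.20
G1 X6.50 Y0.00 E0.2162
G1 X6.50 Y4.00 E0.3492
G1 X0.00 Y4.00 E0.5654
G1 X0.00 Y0.00 E0.6985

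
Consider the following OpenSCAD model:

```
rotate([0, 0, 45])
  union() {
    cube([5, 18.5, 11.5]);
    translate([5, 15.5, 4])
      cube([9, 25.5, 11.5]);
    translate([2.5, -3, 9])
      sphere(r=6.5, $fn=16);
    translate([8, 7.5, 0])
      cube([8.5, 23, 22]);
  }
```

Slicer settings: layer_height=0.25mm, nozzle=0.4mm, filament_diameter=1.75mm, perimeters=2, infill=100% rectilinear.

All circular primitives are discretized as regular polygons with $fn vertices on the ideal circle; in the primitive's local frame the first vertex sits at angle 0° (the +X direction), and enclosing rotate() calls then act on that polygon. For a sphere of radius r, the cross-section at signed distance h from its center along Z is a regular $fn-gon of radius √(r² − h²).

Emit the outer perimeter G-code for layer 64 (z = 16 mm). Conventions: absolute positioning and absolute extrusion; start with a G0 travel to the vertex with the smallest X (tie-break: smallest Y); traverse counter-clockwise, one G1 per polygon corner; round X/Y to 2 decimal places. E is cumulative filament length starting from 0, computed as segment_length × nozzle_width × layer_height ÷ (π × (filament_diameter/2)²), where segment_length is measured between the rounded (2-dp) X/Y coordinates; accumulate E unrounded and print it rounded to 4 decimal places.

G0 X-15.91 Y27.22 Z16.00
G1 X0.35 Y10.96 E0.9560
G1 X6.36 Y16.97 E1.3094
G1 X-9.90 Y33.23 E2.2654
G1 X-15.91 Y27.22 E2.6188

At z = 16 mm: the cube is not intersected at this z (z outside [0, 11.5]); the cube at (5, 15.5) is not intersected at this z (z outside [4, 15.5]); the sphere at (2.5, -3) is not intersected at this z (|z−center|=7.000 > r=6.5); the cube at (8, 7.5) is present — its section is the full 8.5×23 rectangle; Combining (union): only the 8.5×23 cube at (8, 7.5) is present, so the union is just that shape — 1 connected region; (whole slice rotated 45° about Z — lengths, areas and connectivity unchanged). The outline is a single polygon with 4 vertices. Extrusion per mm of travel: 0.4 × 0.25 / (π × 0.875²) = 0.041575. Accumulating E over each segment gives final E = 2.6188.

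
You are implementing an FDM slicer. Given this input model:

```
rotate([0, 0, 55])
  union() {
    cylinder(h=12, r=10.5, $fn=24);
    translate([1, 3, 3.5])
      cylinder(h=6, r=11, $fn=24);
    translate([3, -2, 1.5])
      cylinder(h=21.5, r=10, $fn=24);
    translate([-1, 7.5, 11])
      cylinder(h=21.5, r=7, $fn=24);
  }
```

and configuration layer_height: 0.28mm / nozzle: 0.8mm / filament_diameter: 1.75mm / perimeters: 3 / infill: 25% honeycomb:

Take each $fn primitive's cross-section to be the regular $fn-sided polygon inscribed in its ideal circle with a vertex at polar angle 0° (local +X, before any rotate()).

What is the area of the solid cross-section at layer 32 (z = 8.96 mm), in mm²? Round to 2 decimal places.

475.63 mm²

At z = 8.96 mm: the r=10.5 cylinder contributes a regular 24-gon of circumradius 10.5 (area = (24/2)·10.500²·sin(360°/24) = 342.42 mm²); the r=11 cylinder at (1, 3) contributes a regular 24-gon of circumradius 11 (area = (24/2)·11.000²·sin(360°/24) = 375.81 mm²); the cylinder at (3, -2): section is a regular 24-gon, circumradius r=10 (area = (24/2)·10.000²·sin(360°/24) = 310.58 mm²); the cylinder at (-1, 7.5) is absent (z outside [11, 32.5]); Taking the union: the regions partially overlap — summed areas 1028.81 mm² minus the doubly-counted overlap 553.18 mm² gives 475.63 mm² — area = 475.63 mm²; (whole slice rotated 55° about Z — lengths, areas and connectivity unchanged). Overall, the cross-section is a single solid region. Net area = 475.63 mm².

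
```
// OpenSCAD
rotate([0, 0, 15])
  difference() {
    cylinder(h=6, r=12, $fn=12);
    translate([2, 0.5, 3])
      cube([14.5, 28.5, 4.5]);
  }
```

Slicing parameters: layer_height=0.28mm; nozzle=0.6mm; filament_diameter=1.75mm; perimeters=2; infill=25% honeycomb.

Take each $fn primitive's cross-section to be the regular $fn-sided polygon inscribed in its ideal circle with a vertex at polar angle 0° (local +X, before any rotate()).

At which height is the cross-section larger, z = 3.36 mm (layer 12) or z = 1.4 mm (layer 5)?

Layer 12 (z = 3.36): the cylinder: section is a regular 12-gon, circumradius r=12 (area = (12/2)·12.000²·sin(360°/12) = 432.00 mm²); the cube at (2, 0.5) is present — its section is the full 14.5×28.5 rectangle (area 413.25 mm²); Taking the first minus the rest: starting from the r=12 cylinder (432.00 mm²), the 14.5×28.5 cube at (2, 0.5) partially overlaps it — only the 79.57 mm² overlap (of its 413.25 mm²) is removed, clipping the outline — area = 352.43 mm²; (whole slice rotated 15° about Z — lengths, areas and connectivity unchanged). So its area = 352.43 mm². Layer 5 (z = 1.4): the r=12 cylinder contributes a regular 12-gon of circumradius 12 (area = (12/2)·12.000²·sin(360°/12) = 432.00 mm²); the cube at (2, 0.5) is not intersected at this z (z outside [3, 7.5]); Taking the first minus the rest: none of the subtracted shapes is present at this height, so the r=12 cylinder is unchanged — area = 432.00 mm²; (rotated 15° about Z; rotation is an isometry so areas/perimeters/island counts are preserved). So its area = 432.00 mm². Layer 5 is larger (432.00 vs 352.43 mm²).

layer 5 (z = 1.4 mm)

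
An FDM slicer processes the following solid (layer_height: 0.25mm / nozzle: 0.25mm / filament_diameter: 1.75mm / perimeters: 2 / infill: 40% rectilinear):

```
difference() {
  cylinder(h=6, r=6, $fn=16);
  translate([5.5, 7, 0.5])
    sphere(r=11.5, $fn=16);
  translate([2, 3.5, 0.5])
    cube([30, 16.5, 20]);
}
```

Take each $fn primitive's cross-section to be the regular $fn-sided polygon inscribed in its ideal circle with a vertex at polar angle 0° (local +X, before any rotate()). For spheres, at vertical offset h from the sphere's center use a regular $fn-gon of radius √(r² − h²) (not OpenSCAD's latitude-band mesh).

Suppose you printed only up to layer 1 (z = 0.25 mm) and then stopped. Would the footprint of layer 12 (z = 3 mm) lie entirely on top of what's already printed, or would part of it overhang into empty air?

Compare the two slices. At z = 0.25: the r=6 cylinder contributes a regular 16-gon of circumradius 6 (area = (16/2)·6.000²·sin(360°/16) = 110.21 mm²); the r=11.5 sphere at (5.5, 7) contributes a regular 16-gon of circumradius √(11.5²−0.25²) = 11.497 (area = (16/2)·11.497²·sin(360°/16) = 404.69 mm²); the cube at (2, 3.5) is not intersected at this z (z outside [0.5, 20.5]); After the difference (first − rest): starting from the r=6 cylinder (110.21 mm²), the r=11.5 sphere at (5.5, 7) partially overlaps it — only the 77.66 mm² overlap (of its 404.69 mm²) is removed, clipping the outline — area = 32.55 mm². At z = 3: the r=6 cylinder gives a regular 16-gon of circumradius 6 (constant along its height) (area = (16/2)·6.000²·sin(360°/16) = 110.21 mm²); the r=11.5 sphere at (5.5, 7) contributes a regular 16-gon of circumradius √(11.5²−2.5²) = 11.225 (area = (16/2)·11.225²·sin(360°/16) = 385.74 mm²); the 30×16.5 cube at (2, 3.5) contributes its full rectangle (area 495.00 mm²); Subtracting the remaining from the first: starting from the r=6 cylinder (110.21 mm²), the r=11.5 sphere at (5.5, 7) partially overlaps it — only the 74.33 mm² overlap (of its 385.74 mm²) is removed, clipping the outline; the 30×16.5 cube at (2, 3.5) misses the remaining region (no effect) — area = 35.88 mm². Checking containment: at z = 3 the cross-section extends beyond the z = 0.25 cross-section by about 3.33 mm².

part overhangs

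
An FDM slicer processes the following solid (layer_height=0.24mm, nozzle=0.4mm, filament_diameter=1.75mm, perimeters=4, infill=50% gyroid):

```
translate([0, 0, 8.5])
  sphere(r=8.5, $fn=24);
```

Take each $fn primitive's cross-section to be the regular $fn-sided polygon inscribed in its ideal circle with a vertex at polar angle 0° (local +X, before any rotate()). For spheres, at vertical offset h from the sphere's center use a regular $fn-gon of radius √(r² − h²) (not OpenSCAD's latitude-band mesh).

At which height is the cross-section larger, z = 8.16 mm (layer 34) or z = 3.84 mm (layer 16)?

Layer 34 (z = 8.16): the r=8.5 sphere contributes a regular 24-gon of circumradius √(8.5²−0.34²) = 8.493 (area = (24/2)·8.493²·sin(360°/24) = 224.04 mm²). So its area = 224.04 mm². Layer 16 (z = 3.84): the r=8.5 sphere slices to a regular 24-gon of circumradius 7.109 (√(r²−h²) with h=4.66 from center) (area = (24/2)·7.109²·sin(360°/24) = 156.95 mm²). So its area = 156.95 mm². Layer 34 is larger (224.04 vs 156.95 mm²).

layer 34 (z = 8.16 mm)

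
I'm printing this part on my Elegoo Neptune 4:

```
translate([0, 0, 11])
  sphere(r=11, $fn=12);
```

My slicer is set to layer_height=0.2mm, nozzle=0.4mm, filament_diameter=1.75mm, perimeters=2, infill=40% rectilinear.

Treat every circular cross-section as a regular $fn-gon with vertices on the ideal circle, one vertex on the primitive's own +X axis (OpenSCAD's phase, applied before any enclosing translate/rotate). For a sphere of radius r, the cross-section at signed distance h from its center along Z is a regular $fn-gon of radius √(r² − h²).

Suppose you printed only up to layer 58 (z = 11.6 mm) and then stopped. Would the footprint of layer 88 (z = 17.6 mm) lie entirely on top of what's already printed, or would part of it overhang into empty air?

entirely on top

Compare the two slices. At z = 11.6: the sphere: section is a regular 12-gon, circumradius = √(r²−h²) = √(11²−0.6²) = 10.984 (area = (12/2)·10.984²·sin(360°/12) = 361.92 mm²). At z = 17.6: the r=11 sphere contributes a regular 12-gon of circumradius √(11²−6.6²) = 8.800 (area = (12/2)·8.800²·sin(360°/12) = 232.32 mm²). Checking containment: the cross-section at z = 17.6 is a subset of the cross-section at z = 11.6.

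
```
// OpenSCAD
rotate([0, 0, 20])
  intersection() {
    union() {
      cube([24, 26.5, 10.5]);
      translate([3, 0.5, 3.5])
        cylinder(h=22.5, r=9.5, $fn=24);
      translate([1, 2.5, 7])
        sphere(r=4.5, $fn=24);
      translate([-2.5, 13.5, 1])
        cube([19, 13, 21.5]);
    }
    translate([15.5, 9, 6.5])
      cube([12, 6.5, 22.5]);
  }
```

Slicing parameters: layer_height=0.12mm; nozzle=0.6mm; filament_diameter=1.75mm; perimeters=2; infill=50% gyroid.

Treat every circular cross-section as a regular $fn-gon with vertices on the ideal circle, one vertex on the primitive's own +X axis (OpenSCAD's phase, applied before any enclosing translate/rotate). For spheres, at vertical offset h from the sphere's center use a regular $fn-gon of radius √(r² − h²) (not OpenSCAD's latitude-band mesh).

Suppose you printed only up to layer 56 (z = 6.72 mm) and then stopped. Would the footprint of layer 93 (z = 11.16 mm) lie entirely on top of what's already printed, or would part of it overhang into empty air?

entirely on top

Compare the two slices. At z = 6.72: the 24×26.5 cube contributes its full rectangle (area 636.00 mm²); the r=9.5 cylinder at (3, 0.5) contributes a regular 24-gon of circumradius 9.5 (area = (24/2)·9.500²·sin(360°/24) = 280.30 mm²); the sphere at (1, 2.5): section is a regular 24-gon, circumradius = √(r²−h²) = √(4.5²−0.28²) = 4.491 (area = (24/2)·4.491²·sin(360°/24) = 62.65 mm²); the cube at (-2.5, 13.5) (footprint 19×13) is included at this height (area 247.00 mm²); Taking the union: the regions partially overlap — summed areas 1225.95 mm² minus the doubly-counted overlap 381.32 mm² gives 844.63 mm² — area = 844.63 mm²; the 12×6.5 cube at (15.5, 9) contributes its full rectangle (area 78.00 mm²); After intersecting: the 12×6.5 cube at (15.5, 9) partially overlaps the result so far; clipping to the common part keeps 55.25 mm² — area = 55.25 mm²; (rotated 20° about Z; rotation is an isometry so areas/perimeters/island counts are preserved). At z = 11.16: the cube is not intersected at this z (z outside [0, 10.5]); the r=9.5 cylinder at (3, 0.5) gives a regular 24-gon of circumradius 9.5 (constant along its height) (area = (24/2)·9.500²·sin(360°/24) = 280.30 mm²); the r=4.5 sphere at (1, 2.5) slices to a regular 24-gon of circumradius 1.716 (√(r²−h²) with h=4.16 from center) (area = (24/2)·1.716²·sin(360°/24) = 9.14 mm²); the 19×13 cube at (-2.5, 13.5) contributes its full rectangle (area 247.00 mm²); Taking the union: the regions partially overlap — summed areas 536.45 mm² minus the doubly-counted overlap 9.14 mm² gives 527.30 mm² — area = 527.30 mm²; the cube at (15.5, 9) is present — its section is the full 12×6.5 rectangle (area 78.00 mm²); Taking the intersection: the 12×6.5 cube at (15.5, 9) partially overlaps that combined region; clipping to the common part keeps 2.00 mm² — area = 2.00 mm²; (rotated 20° about Z; rotation is an isometry so areas/perimeters/island counts are preserved). Checking containment: the cross-section at z = 11.16 is a subset of the cross-section at z = 6.72.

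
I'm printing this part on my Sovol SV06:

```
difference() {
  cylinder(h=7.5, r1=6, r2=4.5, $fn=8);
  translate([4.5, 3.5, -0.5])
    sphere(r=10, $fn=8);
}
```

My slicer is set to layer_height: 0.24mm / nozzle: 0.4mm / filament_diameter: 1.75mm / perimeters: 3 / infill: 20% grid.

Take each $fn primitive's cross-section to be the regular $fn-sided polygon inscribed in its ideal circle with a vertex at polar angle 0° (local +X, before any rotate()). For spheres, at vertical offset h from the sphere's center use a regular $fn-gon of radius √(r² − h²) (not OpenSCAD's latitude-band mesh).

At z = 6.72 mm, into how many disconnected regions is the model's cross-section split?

1

At z = 6.72 mm: the cone contributes a regular 8-gon of circumradius 4.656 (interpolated between r1=6 and r2=4.5 at t=0.896); the r=10 sphere at (4.5, 3.5) contributes a regular 8-gon of circumradius √(10²−7.22²) = 6.919; Taking the first minus the rest: starting from the cone, the r=10 sphere at (4.5, 3.5) partially overlaps it — only the 33.40 mm² overlap (of its 135.40 mm²) is removed, clipping the outline — 1 connected region. The result has 1 disconnected region.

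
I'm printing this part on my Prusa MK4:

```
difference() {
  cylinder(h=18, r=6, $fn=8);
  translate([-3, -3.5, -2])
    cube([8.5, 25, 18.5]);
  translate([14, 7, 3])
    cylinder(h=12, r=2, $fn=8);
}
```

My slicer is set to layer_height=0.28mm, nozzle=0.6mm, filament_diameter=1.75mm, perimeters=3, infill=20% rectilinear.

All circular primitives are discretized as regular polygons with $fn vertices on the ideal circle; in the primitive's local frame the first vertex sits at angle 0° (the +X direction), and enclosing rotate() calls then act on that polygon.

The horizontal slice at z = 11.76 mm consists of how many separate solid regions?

At z = 11.76 mm: the cylinder: section is a regular 8-gon, circumradius r=6; the cube at (-3, -3.5) is present — its section is the full 8.5×25 rectangle; the cylinder at (14, 7): section is a regular 8-gon, circumradius r=2; After the difference (first − rest): starting from the r=6 cylinder, the 8.5×25 cube at (-3, -3.5) partially overlaps it — only the 69.95 mm² overlap (of its 212.50 mm²) is removed, clipping the outline; the r=2 cylinder at (14, 7) misses the remaining region (no effect) — 2 connected regions. The result has 2 disconnected regions.

2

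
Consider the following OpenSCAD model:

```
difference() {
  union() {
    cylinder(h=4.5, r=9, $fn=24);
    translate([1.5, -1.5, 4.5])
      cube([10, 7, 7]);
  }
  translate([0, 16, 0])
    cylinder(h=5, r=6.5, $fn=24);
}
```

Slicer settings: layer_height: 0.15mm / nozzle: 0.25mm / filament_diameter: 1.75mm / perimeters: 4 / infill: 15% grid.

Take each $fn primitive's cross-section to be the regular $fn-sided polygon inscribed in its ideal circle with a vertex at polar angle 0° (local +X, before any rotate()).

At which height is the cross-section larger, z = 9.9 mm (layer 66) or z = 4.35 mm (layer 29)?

layer 29 (z = 4.35 mm)

Layer 66 (z = 9.9): the cylinder does not reach this height (z outside [0, 4.5]); the cube at (1.5, -1.5) is present — its section is the full 10×7 rectangle (area 70.00 mm²); Combining (union): only the 10×7 cube at (1.5, -1.5) is present, so the union is just that shape — area = 70.00 mm²; the cylinder at (0, 16) is absent (z outside [0, 5]); Subtracting the remaining from the first: none of the subtracted shapes is present at this height, so that combined region is unchanged — area = 70.00 mm². So its area = 70.00 mm². Layer 29 (z = 4.35): the cylinder: section is a regular 24-gon, circumradius r=9 (area = (24/2)·9.000²·sin(360°/24) = 251.57 mm²); the cube at (1.5, -1.5) is not intersected at this z (z outside [4.5, 11.5]); Combining (union): only the r=9 cylinder is present, so the union is just that shape — area = 251.57 mm²; the r=6.5 cylinder at (0, 16) contributes a regular 24-gon of circumradius 6.5 (area = (24/2)·6.500²·sin(360°/24) = 131.22 mm²); After the difference (first − rest): starting from that combined region (251.57 mm²), the r=6.5 cylinder at (0, 16) misses the remaining region (no effect) — area = 251.57 mm². So its area = 251.57 mm². Layer 29 is larger (251.57 vs 70.00 mm²).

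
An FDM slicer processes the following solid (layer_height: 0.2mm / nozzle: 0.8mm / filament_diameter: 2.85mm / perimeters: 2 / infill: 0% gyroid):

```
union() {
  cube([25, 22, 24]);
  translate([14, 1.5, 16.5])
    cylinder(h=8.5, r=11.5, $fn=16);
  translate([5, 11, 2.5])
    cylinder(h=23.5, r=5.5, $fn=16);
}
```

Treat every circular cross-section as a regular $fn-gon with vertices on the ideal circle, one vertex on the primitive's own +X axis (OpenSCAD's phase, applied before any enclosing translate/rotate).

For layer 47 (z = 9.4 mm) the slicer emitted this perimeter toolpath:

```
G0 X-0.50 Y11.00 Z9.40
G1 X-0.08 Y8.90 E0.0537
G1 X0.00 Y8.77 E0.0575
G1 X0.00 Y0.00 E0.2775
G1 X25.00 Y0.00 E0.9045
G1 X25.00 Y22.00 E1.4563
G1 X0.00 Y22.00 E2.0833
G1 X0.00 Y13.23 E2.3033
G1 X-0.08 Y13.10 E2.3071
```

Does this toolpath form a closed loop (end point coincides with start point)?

no

Start point (G0): (-0.50, 11.00). End point (last G1): the path does not return to the start — open.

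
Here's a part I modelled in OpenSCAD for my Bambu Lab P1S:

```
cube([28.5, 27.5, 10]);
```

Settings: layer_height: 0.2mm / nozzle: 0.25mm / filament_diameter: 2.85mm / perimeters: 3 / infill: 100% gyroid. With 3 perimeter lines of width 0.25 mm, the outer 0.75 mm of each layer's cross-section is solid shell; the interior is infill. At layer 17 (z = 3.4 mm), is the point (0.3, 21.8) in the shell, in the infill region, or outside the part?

shell

At z = 3.4 mm: the cube (footprint 28.5×27.5) is included at this height. Overall, the cross-section is a single solid region. The nearest boundary edge runs (0.00, 27.50)→(0.00, 0.00); distance from the point to it = 0.30 mm. The point is inside the cross-section, 0.30 mm from the nearest boundary — within the 0.75 mm shell band (3 × 0.25).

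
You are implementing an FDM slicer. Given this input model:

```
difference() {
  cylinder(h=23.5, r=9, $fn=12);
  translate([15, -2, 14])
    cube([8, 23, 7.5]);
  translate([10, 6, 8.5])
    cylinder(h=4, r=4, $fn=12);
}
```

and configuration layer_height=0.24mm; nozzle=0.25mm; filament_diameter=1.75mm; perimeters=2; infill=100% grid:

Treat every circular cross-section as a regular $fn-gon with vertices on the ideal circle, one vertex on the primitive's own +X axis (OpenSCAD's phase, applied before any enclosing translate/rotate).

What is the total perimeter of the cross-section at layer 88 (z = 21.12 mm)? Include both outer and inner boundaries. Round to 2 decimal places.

55.90 mm

At z = 21.12 mm: the r=9 cylinder contributes a regular 12-gon of circumradius 9 (perimeter = 2·12·9.000·sin(180°/12) = 55.90 mm); the cube at (15, -2) (footprint 8×23) is included at this height (perimeter 62.00 mm); the cylinder at (10, 6) does not reach this height (z outside [8.5, 12.5]); Subtracting the remaining from the first: starting from the r=9 cylinder, the 8×23 cube at (15, -2) misses the remaining region (no effect) — boundary = 55.90 mm. Overall, the cross-section is a single solid region. Total boundary length (outer) = 55.90 mm.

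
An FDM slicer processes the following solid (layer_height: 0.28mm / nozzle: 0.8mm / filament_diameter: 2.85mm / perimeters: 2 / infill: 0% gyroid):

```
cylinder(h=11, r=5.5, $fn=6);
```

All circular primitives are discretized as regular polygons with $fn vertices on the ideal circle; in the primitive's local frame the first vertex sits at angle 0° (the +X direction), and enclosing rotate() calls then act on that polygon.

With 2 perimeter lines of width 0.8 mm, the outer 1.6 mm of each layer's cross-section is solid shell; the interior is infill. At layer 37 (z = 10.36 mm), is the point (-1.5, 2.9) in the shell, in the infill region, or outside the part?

At z = 10.36 mm: the r=5.5 cylinder contributes a regular 6-gon of circumradius 5.5. Overall, the cross-section is a single solid region. The nearest boundary edge runs (2.75, 4.76)→(-2.75, 4.76); distance from the point to it = 1.86 mm. The point is inside the cross-section and 1.86 mm from the nearest boundary — more than the 1.6 mm shell width (2 × 0.8), so it's in the infill interior.

infill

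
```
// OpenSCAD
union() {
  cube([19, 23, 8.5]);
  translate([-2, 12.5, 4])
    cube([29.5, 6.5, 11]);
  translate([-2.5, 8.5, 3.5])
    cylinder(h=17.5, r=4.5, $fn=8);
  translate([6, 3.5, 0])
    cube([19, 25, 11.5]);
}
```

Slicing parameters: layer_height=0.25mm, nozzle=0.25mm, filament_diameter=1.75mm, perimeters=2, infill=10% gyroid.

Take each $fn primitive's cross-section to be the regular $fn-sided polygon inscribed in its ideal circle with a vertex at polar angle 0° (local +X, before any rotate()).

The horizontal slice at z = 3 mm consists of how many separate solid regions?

1

At z = 3 mm: the cube is present — its section is the full 19×23 rectangle; the cube at (-2, 12.5) is not intersected at this z (z outside [4, 15]); the cylinder at (-2.5, 8.5) is absent (z outside [3.5, 21]); the 19×25 cube at (6, 3.5) contributes its full rectangle; Combining (union): the regions partially overlap (shared area 253.50 mm²), so overlapping operands fuse into one piece — 1 connected region. The result has 1 disconnected region.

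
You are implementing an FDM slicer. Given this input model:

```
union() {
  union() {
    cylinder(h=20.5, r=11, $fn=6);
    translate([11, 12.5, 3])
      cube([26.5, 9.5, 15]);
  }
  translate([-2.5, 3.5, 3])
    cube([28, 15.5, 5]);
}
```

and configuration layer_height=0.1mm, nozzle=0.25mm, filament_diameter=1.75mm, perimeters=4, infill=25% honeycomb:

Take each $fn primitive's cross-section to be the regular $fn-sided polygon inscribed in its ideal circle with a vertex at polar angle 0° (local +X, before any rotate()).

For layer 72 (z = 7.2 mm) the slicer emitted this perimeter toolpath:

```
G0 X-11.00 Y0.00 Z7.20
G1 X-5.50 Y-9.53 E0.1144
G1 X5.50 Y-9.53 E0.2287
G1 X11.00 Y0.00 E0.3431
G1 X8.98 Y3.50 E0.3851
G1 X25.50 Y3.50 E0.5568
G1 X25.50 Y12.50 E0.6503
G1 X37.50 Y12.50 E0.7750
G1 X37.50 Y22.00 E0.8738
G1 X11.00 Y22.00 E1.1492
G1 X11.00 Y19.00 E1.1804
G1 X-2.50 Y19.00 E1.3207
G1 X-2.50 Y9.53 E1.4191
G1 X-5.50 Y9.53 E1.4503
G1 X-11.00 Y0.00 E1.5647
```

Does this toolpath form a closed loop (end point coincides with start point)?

Start point (G0): (-11.00, 0.00). End point (last G1): the path returns to the start — closed.

yes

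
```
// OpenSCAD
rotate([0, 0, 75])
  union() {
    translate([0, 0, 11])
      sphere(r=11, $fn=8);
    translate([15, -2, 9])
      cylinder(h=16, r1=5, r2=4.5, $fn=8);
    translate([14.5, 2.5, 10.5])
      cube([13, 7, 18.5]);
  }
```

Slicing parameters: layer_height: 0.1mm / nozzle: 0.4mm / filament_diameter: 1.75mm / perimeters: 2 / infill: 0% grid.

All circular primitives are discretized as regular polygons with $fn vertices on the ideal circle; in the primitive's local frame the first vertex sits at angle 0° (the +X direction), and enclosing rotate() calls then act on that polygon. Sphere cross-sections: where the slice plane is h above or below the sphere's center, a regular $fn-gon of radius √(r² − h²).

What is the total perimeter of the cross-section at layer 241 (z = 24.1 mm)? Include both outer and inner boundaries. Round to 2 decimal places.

At z = 24.1 mm: the sphere does not reach this height (|z−center|=13.100 > r=11); the cone at (15, -2) contributes a regular 8-gon of circumradius 4.528 (interpolated between r1=5 and r2=4.5 at t=0.944) (perimeter = 2·8·4.528·sin(180°/8) = 27.73 mm); the cube at (14.5, 2.5) (footprint 13×7) is included at this height (perimeter 40.00 mm); Merging all regions: the regions partially overlap (shared area 0.00 mm²), so the edge portions inside another operand are dropped and the merged outline is re-measured after clipping — boundary = 67.44 mm; (whole slice rotated 75° about Z — lengths, areas and connectivity unchanged). Overall, the cross-section is a single solid region. Total boundary length (outer) = 67.44 mm.

67.44 mm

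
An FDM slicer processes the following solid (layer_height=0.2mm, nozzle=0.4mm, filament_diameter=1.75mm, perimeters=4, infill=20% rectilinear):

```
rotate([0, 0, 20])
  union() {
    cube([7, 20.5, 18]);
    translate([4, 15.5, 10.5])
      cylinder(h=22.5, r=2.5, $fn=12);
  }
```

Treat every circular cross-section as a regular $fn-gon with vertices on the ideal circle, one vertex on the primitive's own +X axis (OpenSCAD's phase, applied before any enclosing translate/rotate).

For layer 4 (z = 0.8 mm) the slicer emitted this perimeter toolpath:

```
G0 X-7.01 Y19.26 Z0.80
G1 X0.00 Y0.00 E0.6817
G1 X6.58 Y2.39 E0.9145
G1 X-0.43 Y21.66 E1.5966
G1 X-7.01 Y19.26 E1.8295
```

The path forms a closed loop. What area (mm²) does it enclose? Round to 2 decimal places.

Apply the shoelace formula to the sequence of (X, Y) vertices; enclosed area = 143.55 mm².

143.55 mm²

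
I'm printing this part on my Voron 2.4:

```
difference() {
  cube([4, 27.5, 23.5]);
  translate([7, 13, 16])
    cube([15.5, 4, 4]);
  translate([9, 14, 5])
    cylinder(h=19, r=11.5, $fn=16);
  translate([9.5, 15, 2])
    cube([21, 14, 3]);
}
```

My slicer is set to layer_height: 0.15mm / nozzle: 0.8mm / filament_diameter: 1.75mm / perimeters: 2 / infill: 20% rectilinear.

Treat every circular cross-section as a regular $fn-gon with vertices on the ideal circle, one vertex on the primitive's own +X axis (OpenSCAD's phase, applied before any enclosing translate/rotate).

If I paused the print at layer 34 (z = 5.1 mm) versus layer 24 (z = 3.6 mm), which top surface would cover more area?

Layer 34 (z = 5.1): the cube (footprint 4×27.5) is included at this height (area 110.00 mm²); the cube at (7, 13) is not intersected at this z (z outside [16, 20]); the cylinder at (9, 14): section is a regular 16-gon, circumradius r=11.5 (area = (16/2)·11.500²·sin(360°/16) = 404.88 mm²); the cube at (9.5, 15) is not intersected at this z (z outside [2, 5]); Taking the first minus the rest: starting from the 4×27.5 cube (110.00 mm²), the r=11.5 cylinder at (9, 14) partially overlaps it — only the 70.48 mm² overlap (of its 404.88 mm²) is removed, clipping the outline — area = 39.52 mm². So its area = 39.52 mm². Layer 24 (z = 3.6): the 4×27.5 cube contributes its full rectangle (area 110.00 mm²); the cube at (7, 13) is not intersected at this z (z outside [16, 20]); the cylinder at (9, 14) is absent (z outside [5, 24]); the 21×14 cube at (9.5, 15) contributes its full rectangle (area 294.00 mm²); Subtracting the remaining from the first: starting from the 4×27.5 cube (110.00 mm²), the 21×14 cube at (9.5, 15) misses the remaining region (no effect) — area = 110.00 mm². So its area = 110.00 mm². Layer 24 is larger (110.00 vs 39.52 mm²).

layer 24 (z = 3.6 mm)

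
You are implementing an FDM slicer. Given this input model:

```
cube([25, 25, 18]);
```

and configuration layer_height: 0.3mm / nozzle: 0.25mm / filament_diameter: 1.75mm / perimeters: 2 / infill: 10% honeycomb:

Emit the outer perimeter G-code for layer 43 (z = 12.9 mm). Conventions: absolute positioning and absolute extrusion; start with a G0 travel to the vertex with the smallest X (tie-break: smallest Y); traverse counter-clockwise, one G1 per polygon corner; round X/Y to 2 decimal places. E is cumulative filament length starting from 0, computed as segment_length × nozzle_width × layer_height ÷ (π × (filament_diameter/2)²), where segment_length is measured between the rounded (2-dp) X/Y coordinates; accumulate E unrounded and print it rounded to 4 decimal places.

G0 X0.00 Y0.00 Z12.90
G1 X25.00 Y0.00 E0.7795
G1 X25.00 Y25.00 E1.5591
G1 X0.00 Y25.00 E2.3386
G1 X0.00 Y0.00 E3.1181

At z = 12.9 mm: the cube is present — its section is the full 25×25 rectangle. The outline is a single polygon with 4 vertices. Extrusion per mm of travel: 0.25 × 0.3 / (π × 0.875²) = 0.031181. Accumulating E over each segment gives final E = 3.1181.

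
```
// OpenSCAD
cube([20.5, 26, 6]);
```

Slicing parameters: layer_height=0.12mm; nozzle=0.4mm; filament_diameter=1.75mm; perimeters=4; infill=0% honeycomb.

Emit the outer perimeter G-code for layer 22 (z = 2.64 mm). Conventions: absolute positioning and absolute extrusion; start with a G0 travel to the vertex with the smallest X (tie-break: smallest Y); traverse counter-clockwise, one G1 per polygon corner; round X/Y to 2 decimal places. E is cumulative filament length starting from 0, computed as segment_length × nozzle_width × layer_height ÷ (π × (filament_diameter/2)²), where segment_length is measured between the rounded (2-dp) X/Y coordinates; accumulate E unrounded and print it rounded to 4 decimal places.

At z = 2.64 mm: the cube is present — its section is the full 20.5×26 rectangle. The outline is a single polygon with 4 vertices. Extrusion per mm of travel: 0.4 × 0.12 / (π × 0.875²) = 0.019956. Accumulating E over each segment gives final E = 1.8559.

G0 X0.00 Y0.00 Z2.64
G1 X20.50 Y0.00 E0.4091
G1 X20.50 Y26.00 E0.9280
G1 X0.00 Y26.00 E1.3371
G1 X0.00 Y0.00 E1.8559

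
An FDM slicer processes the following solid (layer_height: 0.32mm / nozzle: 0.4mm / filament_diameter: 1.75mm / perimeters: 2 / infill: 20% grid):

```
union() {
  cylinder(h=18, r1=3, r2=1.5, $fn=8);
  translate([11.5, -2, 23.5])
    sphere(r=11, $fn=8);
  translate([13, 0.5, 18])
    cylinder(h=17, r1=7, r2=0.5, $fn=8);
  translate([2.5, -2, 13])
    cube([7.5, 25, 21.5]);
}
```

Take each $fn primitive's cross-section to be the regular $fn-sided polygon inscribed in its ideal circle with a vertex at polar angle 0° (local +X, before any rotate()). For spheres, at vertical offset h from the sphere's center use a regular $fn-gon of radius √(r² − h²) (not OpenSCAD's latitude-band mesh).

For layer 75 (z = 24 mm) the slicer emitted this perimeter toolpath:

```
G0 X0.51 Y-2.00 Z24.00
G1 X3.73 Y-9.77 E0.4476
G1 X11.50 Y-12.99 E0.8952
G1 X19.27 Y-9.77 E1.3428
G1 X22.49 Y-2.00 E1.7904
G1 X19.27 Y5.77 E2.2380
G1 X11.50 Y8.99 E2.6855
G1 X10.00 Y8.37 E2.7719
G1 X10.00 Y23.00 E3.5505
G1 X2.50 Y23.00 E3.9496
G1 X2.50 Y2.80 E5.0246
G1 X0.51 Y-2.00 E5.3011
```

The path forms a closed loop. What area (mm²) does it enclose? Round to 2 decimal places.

464.47 mm²

Apply the shoelace formula to the sequence of (X, Y) vertices; enclosed area = 464.47 mm².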